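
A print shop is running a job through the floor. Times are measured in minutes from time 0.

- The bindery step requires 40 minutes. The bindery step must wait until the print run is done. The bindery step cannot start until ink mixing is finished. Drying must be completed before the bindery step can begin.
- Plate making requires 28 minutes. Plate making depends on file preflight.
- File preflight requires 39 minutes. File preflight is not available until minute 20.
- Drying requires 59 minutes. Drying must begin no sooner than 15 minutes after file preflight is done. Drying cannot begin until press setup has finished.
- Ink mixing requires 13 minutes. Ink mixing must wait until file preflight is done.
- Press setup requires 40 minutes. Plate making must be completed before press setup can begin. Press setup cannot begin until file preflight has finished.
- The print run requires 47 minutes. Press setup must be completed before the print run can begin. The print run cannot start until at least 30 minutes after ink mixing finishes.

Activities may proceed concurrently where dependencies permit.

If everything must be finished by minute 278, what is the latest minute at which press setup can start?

139

The bindery step must finish by minute 278; it takes 40 minutes, so it must start by 278 − 40 = minute 238.
The print run must finish before the bindery step (must start by minute 238). With a 47-minute duration, the print run must start by 238 − 47 = minute 191.
Drying has to be done before the bindery step (must start by minute 238). That means finishing by minute 238, i.e. starting by 238 − 59 = minute 179.
Press setup must finish in time for the print run (must start by minute 191); drying (must start by minute 179). The tightest is minute 179, so press setup must start by 179 − 40 = minute 139.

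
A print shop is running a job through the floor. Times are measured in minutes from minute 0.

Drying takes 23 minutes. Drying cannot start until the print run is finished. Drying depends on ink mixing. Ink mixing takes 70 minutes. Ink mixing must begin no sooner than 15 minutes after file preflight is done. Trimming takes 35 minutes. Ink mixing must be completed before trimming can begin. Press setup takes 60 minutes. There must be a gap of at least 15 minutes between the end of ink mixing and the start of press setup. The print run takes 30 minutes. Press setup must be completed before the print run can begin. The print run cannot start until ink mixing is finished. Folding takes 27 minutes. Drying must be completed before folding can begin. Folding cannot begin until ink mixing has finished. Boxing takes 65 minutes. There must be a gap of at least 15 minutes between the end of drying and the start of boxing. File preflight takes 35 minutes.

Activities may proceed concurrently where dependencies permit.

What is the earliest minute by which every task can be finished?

328

File preflight can start immediately at minute 0; it finishes at minute 35.
Ink mixing cannot begin until file preflight (finishes minute 35, plus 15-minute gap → minute 50). It runs from minute 50 to 50 + 70 = minute 120.
Trimming cannot begin until ink mixing (finishes minute 120). It runs from minute 120 to 120 + 35 = minute 155.
After ink mixing (finishes minute 120, plus 15-minute gap → minute 135), press setup can start at minute 135 and finishes at minute 195.
The print run has to wait for press setup (finishes minute 195); ink mixing (finishes minute 120). The latest of these is minute 195, so the print run runs minute 195 to 195 + 30 = minute 225.
For drying: the print run (finishes minute 225); ink mixing (finishes minute 120). Taking the maximum gives a start of minute 225, and it finishes at 225 + 23 = minute 248.
After drying (finishes minute 248, plus 15-minute gap → minute 263), boxing can start at minute 263 and finishes at minute 328.
For folding: drying (finishes minute 248); ink mixing (finishes minute 120). Taking the maximum gives a start of minute 248, and it finishes at 248 + 27 = minute 275.
All tasks are finished once the last one completes. Finish times: File preflight at 35, Ink mixing at 120, Press setup at 195, The print run at 225, Drying at 248, Trimming at 155, Folding at 275, Boxing at 328. The latest is minute 328.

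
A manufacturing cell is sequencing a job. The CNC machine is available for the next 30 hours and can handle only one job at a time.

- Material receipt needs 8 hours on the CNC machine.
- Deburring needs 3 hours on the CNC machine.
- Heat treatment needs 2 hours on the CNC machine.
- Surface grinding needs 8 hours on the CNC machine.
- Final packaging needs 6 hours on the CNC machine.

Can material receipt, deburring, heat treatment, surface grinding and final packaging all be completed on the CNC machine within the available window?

Yes

Running back to back, the jobs need 8 + 3 + 2 + 8 + 6 = 27 hours on the CNC machine.
Since 27 ≤ 30, they fit within the window.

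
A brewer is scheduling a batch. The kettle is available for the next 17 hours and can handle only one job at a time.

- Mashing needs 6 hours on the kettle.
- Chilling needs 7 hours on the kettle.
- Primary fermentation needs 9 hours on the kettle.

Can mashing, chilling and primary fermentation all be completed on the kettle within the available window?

Running back to back, the jobs need 6 + 7 + 9 = 22 hours on the kettle.
Since 22 > 17, they cannot all fit.

No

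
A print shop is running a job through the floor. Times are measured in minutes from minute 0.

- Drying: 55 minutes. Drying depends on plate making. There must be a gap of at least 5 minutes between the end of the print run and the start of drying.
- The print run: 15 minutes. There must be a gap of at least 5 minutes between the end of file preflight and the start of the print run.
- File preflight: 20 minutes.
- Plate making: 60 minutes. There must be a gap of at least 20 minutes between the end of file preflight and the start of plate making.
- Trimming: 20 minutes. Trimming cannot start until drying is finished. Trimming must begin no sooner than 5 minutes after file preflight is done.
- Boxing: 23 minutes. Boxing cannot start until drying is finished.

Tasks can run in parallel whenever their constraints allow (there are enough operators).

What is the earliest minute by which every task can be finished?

File preflight can start immediately at minute 0; it finishes at minute 20.
The print run cannot begin until file preflight (finishes minute 20, plus 5-minute gap → minute 25). It runs from minute 25 to 25 + 15 = minute 40.
After file preflight (finishes minute 20, plus 20-minute gap → minute 40), plate making can start at minute 40 and finishes at minute 100.
Drying has to wait for plate making (finishes minute 100); the print run (finishes minute 40, plus 5-minute gap → minute 45). The latest of these is minute 100, so drying runs minute 100 to 100 + 55 = minute 155.
After drying (finishes minute 155), boxing can start at minute 155 and finishes at minute 178.
Trimming cannot start until drying (finishes minute 155); file preflight (finishes minute 20, plus 5-minute gap → minute 25). The controlling bound is minute 155, so trimming finishes at 155 + 20 = minute 175.
All tasks are finished once the last one completes. Finish times: File preflight at 20, Plate making at 100, The print run at 40, Drying at 155, Trimming at 175, Boxing at 178. The latest is minute 178.

178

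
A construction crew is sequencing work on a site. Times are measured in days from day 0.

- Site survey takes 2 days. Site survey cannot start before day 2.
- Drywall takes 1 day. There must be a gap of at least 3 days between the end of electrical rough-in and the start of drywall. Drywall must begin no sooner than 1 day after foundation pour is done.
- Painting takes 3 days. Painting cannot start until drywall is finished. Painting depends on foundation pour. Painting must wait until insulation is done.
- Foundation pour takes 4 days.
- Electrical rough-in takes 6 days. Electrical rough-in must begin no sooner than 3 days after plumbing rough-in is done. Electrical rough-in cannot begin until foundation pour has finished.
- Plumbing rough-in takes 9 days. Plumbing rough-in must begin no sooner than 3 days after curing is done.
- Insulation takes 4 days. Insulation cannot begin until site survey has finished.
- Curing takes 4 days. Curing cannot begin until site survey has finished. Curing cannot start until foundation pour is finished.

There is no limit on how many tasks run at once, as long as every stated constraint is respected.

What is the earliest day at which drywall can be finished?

Foundation pour can start immediately at day 0; it finishes at day 4.
Site survey cannot begin until its own release at day 2. It runs from day 2 to 2 + 2 = day 4.
For curing: site survey (finishes day 4); foundation pour (finishes day 4). Taking the maximum gives a start of day 4, and it finishes at 4 + 4 = day 8.
Plumbing rough-in waits on curing (finishes day 8, plus 3-day gap → day 11), so it starts at day 11 and finishes at 11 + 9 = day 20.
Electrical rough-in has to wait for plumbing rough-in (finishes day 20, plus 3-day gap → day 23); foundation pour (finishes day 4). The latest of these is day 23, so electrical rough-in runs day 23 to 23 + 6 = day 29.
Drywall cannot start until electrical rough-in (finishes day 29, plus 3-day gap → day 32); foundation pour (finishes day 4, plus 1-day gap → day 5). The controlling bound is day 32, so drywall finishes at 32 + 1 = day 33.

33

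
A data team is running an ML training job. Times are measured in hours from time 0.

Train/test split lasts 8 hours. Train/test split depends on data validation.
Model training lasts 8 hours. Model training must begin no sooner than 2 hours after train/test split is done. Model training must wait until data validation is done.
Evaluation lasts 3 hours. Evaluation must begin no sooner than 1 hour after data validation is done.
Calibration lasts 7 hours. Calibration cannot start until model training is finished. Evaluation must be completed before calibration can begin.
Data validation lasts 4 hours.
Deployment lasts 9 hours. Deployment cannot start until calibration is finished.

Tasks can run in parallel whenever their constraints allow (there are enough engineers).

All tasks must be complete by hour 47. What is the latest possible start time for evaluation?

28

Deployment must finish by hour 47; it takes 9 hours, so it must start by 47 − 9 = hour 38.
Calibration has to be done before deployment (must start by hour 38). That means finishing by hour 38, i.e. starting by 38 − 7 = hour 31.
Since calibration (must start by hour 31) depends on it, evaluation must finish by hour 31. Backing off its 3-hour duration gives a latest start of hour 28.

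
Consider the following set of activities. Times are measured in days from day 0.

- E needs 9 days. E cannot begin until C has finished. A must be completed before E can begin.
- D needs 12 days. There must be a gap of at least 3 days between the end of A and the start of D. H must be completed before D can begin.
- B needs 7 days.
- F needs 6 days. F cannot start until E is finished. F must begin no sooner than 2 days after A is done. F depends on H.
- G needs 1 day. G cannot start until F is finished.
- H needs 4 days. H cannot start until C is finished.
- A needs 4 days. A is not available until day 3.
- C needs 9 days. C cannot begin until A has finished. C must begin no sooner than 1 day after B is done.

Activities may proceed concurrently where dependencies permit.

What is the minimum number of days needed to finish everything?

33

B can start immediately at day 0; it finishes at day 7.
A waits on its own release at day 3, so it starts at day 3 and finishes at 3 + 4 = day 7.
C cannot start until A (finishes day 7); B (finishes day 7, plus 1-day gap → day 8). The controlling bound is day 8, so C finishes at 8 + 9 = day 17.
After C (finishes day 17), H can start at day 17 and finishes at day 21.
D has to wait for A (finishes day 7, plus 3-day gap → day 10); H (finishes day 21). The latest of these is day 21, so D runs day 21 to 21 + 12 = day 33.
For E: C (finishes day 17); A (finishes day 7). Taking the maximum gives a start of day 17, and it finishes at 17 + 9 = day 26.
F needs all of E (finishes day 26); A (finishes day 7, plus 2-day gap → day 9); H (finishes day 21). That puts its earliest start at day 26; it finishes at 26 + 6 = day 32.
G waits on F (finishes day 32), so it starts at day 32 and finishes at 32 + 1 = day 33.
All tasks are finished once the last one completes. Finish times: A at 7, B at 7, C at 17, D at 33, E at 26, F at 32, G at 33, H at 21. The latest is day 33.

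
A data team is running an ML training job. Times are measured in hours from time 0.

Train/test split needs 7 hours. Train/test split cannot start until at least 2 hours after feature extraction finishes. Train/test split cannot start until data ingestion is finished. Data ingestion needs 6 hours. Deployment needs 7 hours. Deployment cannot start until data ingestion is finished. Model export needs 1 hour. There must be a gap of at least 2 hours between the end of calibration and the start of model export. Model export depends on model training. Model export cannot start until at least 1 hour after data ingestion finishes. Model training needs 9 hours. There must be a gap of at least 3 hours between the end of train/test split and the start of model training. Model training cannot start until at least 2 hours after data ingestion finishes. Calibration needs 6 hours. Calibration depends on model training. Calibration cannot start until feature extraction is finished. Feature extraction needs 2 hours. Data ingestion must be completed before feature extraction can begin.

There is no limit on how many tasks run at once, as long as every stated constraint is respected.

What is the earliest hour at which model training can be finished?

Nothing blocks data ingestion, so it runs from hour 0 to hour 6.
Feature extraction cannot begin until data ingestion (finishes hour 6). It runs from hour 6 to 6 + 2 = hour 8.
For train/test split: feature extraction (finishes hour 8, plus 2-hour gap → hour 10); data ingestion (finishes hour 6). Taking the maximum gives a start of hour 10, and it finishes at 10 + 7 = hour 17.
Model training has to wait for train/test split (finishes hour 17, plus 3-hour gap → hour 20); data ingestion (finishes hour 6, plus 2-hour gap → hour 8). The latest of these is hour 20, so model training runs hour 20 to 20 + 9 = hour 29.

29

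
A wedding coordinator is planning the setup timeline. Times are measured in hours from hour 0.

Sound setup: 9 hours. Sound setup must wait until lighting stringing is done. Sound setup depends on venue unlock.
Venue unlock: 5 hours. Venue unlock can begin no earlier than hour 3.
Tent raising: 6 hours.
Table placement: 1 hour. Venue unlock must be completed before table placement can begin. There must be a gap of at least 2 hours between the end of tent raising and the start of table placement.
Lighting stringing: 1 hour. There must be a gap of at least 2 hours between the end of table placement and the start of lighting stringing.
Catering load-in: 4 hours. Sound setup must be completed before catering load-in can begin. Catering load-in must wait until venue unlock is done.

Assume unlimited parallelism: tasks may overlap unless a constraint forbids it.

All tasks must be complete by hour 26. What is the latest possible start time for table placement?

Nothing follows catering load-in; the deadline of hour 26 is its only limit. It must start by 26 − 4 = hour 22.
Sound setup must finish before catering load-in (must start by hour 22). With a 9-hour duration, sound setup must start by 22 − 9 = hour 13.
Lighting stringing must finish before sound setup (must start by hour 13). With a 1-hour duration, lighting stringing must start by 13 − 1 = hour 12.
Table placement must finish before lighting stringing (must start by hour 12, minus 2-hour gap → hour 10). With a 1-hour duration, table placement must start by 10 − 1 = hour 9.

9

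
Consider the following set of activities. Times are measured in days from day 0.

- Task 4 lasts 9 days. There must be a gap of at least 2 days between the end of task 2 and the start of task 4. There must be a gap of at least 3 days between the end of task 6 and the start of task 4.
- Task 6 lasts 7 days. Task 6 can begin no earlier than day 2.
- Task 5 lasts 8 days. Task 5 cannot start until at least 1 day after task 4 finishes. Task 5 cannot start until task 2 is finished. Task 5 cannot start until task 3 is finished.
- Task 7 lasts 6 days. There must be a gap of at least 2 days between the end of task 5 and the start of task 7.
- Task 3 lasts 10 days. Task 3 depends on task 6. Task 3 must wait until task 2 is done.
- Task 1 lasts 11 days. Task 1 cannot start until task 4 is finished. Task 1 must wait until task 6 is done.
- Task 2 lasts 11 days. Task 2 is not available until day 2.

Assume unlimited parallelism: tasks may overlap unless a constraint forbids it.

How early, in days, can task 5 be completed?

33

Task 6 cannot begin until its own release at day 2. It runs from day 2 to 2 + 7 = day 9.
After its own release at day 2, task 2 can start at day 2 and finishes at day 13.
Task 4 needs all of task 2 (finishes day 13, plus 2-day gap → day 15); task 6 (finishes day 9, plus 3-day gap → day 12). That puts its earliest start at day 15; it finishes at 15 + 9 = day 24.
Task 3 cannot start until task 6 (finishes day 9); task 2 (finishes day 13). The controlling bound is day 13, so task 3 finishes at 13 + 10 = day 23.
Task 5 cannot start until task 4 (finishes day 24, plus 1-day gap → day 25); task 2 (finishes day 13); task 3 (finishes day 23). The controlling bound is day 25, so task 5 finishes at 25 + 8 = day 33.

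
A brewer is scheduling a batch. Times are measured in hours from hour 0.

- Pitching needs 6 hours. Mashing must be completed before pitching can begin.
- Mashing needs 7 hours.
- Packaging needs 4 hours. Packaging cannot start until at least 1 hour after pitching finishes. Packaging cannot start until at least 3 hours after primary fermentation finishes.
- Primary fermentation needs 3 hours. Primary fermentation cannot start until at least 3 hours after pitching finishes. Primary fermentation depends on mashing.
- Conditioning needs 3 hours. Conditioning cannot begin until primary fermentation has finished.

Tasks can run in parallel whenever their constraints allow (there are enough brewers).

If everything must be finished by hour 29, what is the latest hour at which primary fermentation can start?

Conditioning must finish by hour 29; it takes 3 hours, so it must start by 29 − 3 = hour 26.
To finish by hour 29, packaging (duration 4) must start no later than hour 25.
Primary fermentation must finish in time for conditioning (must start by hour 26); packaging (must start by hour 25, minus 3-hour gap → hour 22). The tightest is hour 22, so primary fermentation must start by 22 − 3 = hour 19.

19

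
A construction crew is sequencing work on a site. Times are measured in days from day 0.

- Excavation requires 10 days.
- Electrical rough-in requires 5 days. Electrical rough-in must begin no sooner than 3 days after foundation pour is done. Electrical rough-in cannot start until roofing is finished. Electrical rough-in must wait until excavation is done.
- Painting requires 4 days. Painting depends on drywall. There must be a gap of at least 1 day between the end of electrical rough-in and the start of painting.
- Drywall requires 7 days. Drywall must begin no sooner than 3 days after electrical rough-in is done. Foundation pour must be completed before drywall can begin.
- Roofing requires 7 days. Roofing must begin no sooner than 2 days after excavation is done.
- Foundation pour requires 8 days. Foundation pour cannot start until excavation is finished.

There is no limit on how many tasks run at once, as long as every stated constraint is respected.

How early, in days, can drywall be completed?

36

Excavation has no prerequisites, so it starts at day 0 and finishes at day 10.
Roofing cannot begin until excavation (finishes day 10, plus 2-day gap → day 12). It runs from day 12 to 12 + 7 = day 19.
After excavation (finishes day 10), foundation pour can start at day 10 and finishes at day 18.
Electrical rough-in has to wait for foundation pour (finishes day 18, plus 3-day gap → day 21); roofing (finishes day 19); excavation (finishes day 10). The latest of these is day 21, so electrical rough-in runs day 21 to 21 + 5 = day 26.
For drywall: electrical rough-in (finishes day 26, plus 3-day gap → day 29); foundation pour (finishes day 18). Taking the maximum gives a start of day 29, and it finishes at 29 + 7 = day 36.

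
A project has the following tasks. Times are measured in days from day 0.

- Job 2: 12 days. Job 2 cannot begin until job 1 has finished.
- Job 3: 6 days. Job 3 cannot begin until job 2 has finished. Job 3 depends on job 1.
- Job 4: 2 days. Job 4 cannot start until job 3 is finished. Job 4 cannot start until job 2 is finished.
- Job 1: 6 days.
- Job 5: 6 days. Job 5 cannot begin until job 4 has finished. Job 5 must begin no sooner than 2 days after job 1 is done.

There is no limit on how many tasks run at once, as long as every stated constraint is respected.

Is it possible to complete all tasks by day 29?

No

Job 1 has no prerequisites, so it starts at day 0 and finishes at day 6.
Job 2 waits on job 1 (finishes day 6), so it starts at day 6 and finishes at 6 + 12 = day 18.
Job 3 cannot start until job 2 (finishes day 18); job 1 (finishes day 6). The controlling bound is day 18, so job 3 finishes at 18 + 6 = day 24.
For job 4: job 3 (finishes day 24); job 2 (finishes day 18). Taking the maximum gives a start of day 24, and it finishes at 24 + 2 = day 26.
For job 5: job 4 (finishes day 26); job 1 (finishes day 6, plus 2-day gap → day 8). Taking the maximum gives a start of day 26, and it finishes at 26 + 6 = day 32.
The earliest everything can be done is day 32, which is after the deadline of 29, so it is not possible.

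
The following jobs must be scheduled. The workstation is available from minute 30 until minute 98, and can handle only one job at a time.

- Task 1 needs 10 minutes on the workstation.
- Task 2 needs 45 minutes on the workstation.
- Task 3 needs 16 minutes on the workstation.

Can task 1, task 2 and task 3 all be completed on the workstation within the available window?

No

The workstation window is 98 − 30 = 68 minutes.
Running back to back, the jobs need 10 + 45 + 16 = 71 minutes on the workstation.
Since 71 > 68, they cannot all fit.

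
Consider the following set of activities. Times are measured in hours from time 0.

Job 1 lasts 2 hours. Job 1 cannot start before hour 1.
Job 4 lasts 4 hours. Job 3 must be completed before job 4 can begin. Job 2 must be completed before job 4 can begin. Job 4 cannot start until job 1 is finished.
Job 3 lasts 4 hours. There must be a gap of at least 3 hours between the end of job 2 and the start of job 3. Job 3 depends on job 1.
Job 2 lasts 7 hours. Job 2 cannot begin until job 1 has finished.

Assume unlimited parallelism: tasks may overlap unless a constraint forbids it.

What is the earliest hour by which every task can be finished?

After its own release at hour 1, job 1 can start at hour 1 and finishes at hour 3.
After job 1 (finishes hour 3), job 2 can start at hour 3 and finishes at hour 10.
Job 3 has to wait for job 2 (finishes hour 10, plus 3-hour gap → hour 13); job 1 (finishes hour 3). The latest of these is hour 13, so job 3 runs hour 13 to 13 + 4 = hour 17.
Job 4 has to wait for job 3 (finishes hour 17); job 2 (finishes hour 10); job 1 (finishes hour 3). The latest of these is hour 17, so job 4 runs hour 17 to 17 + 4 = hour 21.
All tasks are finished once the last one completes. Finish times: Job 1 at 3, Job 2 at 10, Job 3 at 17, Job 4 at 21. The latest is hour 21.

21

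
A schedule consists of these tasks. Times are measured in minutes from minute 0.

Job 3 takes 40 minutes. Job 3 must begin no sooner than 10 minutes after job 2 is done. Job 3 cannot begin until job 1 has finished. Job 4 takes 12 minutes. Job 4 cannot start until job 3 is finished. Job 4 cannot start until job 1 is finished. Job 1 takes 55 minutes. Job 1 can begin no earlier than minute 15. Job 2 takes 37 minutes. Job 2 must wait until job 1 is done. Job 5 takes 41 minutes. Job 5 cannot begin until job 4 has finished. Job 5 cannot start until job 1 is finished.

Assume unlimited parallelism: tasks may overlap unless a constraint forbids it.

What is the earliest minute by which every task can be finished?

Job 1 waits on its own release at minute 15, so it starts at minute 15 and finishes at 15 + 55 = minute 70.
Job 2 waits on job 1 (finishes minute 70), so it starts at minute 70 and finishes at 70 + 37 = minute 107.
Job 3 cannot start until job 2 (finishes minute 107, plus 10-minute gap → minute 117); job 1 (finishes minute 70). The controlling bound is minute 117, so job 3 finishes at 117 + 40 = minute 157.
For job 4: job 3 (finishes minute 157); job 1 (finishes minute 70). Taking the maximum gives a start of minute 157, and it finishes at 157 + 12 = minute 169.
Job 5 cannot start until job 4 (finishes minute 169); job 1 (finishes minute 70). The controlling bound is minute 169, so job 5 finishes at 169 + 41 = minute 210.
All tasks are finished once the last one completes. Finish times: Job 1 at 70, Job 2 at 107, Job 3 at 157, Job 4 at 169, Job 5 at 210. The latest is minute 210.

210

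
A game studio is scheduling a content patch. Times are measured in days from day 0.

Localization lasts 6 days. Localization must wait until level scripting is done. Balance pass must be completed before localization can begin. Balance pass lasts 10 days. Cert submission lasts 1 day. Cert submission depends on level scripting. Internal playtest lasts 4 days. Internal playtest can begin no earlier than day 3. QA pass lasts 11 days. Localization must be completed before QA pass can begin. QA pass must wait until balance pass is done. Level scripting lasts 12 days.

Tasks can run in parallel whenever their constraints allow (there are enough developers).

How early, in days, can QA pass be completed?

Balance pass has no prerequisites, so it starts at day 0 and finishes at day 10.
Level scripting has no prerequisites, so it starts at day 0 and finishes at day 12.
Localization needs all of level scripting (finishes day 12); balance pass (finishes day 10). That puts its earliest start at day 12; it finishes at 12 + 6 = day 18.
QA pass needs all of localization (finishes day 18); balance pass (finishes day 10). That puts its earliest start at day 18; it finishes at 18 + 11 = day 29.

29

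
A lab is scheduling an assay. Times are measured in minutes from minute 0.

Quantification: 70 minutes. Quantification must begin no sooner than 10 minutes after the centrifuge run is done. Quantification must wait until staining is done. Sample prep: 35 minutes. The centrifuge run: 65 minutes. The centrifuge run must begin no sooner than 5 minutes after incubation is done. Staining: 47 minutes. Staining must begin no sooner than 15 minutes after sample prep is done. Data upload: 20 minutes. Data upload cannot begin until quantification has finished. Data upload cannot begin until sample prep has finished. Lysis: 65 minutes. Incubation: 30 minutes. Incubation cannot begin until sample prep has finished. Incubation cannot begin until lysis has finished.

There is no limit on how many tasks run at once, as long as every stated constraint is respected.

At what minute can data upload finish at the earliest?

265

Lysis has no prerequisites, so it starts at minute 0 and finishes at minute 65.
Sample prep can start immediately at minute 0; it finishes at minute 35.
Staining waits on sample prep (finishes minute 35, plus 15-minute gap → minute 50), so it starts at minute 50 and finishes at 50 + 47 = minute 97.
Incubation cannot start until sample prep (finishes minute 35); lysis (finishes minute 65). The controlling bound is minute 65, so incubation finishes at 65 + 30 = minute 95.
The centrifuge run cannot begin until incubation (finishes minute 95, plus 5-minute gap → minute 100). It runs from minute 100 to 100 + 65 = minute 165.
For quantification: the centrifuge run (finishes minute 165, plus 10-minute gap → minute 175); staining (finishes minute 97). Taking the maximum gives a start of minute 175, and it finishes at 175 + 70 = minute 245.
For data upload: quantification (finishes minute 245); sample prep (finishes minute 35). Taking the maximum gives a start of minute 245, and it finishes at 245 + 20 = minute 265.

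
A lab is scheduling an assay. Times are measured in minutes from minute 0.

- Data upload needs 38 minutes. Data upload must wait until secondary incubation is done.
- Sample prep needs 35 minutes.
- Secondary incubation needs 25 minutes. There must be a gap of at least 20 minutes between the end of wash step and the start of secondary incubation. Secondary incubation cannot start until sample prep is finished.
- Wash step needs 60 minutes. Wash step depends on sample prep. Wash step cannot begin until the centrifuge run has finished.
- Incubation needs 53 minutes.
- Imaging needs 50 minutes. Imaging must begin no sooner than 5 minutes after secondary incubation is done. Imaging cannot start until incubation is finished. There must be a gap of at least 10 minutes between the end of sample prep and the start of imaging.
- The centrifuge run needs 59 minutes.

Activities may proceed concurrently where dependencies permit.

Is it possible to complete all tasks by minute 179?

No

The centrifuge run can start immediately at minute 0; it finishes at minute 59.
Nothing blocks incubation, so it runs from minute 0 to minute 53.
Sample prep can start immediately at minute 0; it finishes at minute 35.
Wash step cannot start until sample prep (finishes minute 35); the centrifuge run (finishes minute 59). The controlling bound is minute 59, so wash step finishes at 59 + 60 = minute 119.
Secondary incubation has to wait for wash step (finishes minute 119, plus 20-minute gap → minute 139); sample prep (finishes minute 35). The latest of these is minute 139, so secondary incubation runs minute 139 to 139 + 25 = minute 164.
After secondary incubation (finishes minute 164), data upload can start at minute 164 and finishes at minute 202.
Imaging has to wait for secondary incubation (finishes minute 164, plus 5-minute gap → minute 169); incubation (finishes minute 53); sample prep (finishes minute 35, plus 10-minute gap → minute 45). The latest of these is minute 169, so imaging runs minute 169 to 169 + 50 = minute 219.
The earliest everything can be done is minute 219, which is after the deadline of 179, so it is not possible.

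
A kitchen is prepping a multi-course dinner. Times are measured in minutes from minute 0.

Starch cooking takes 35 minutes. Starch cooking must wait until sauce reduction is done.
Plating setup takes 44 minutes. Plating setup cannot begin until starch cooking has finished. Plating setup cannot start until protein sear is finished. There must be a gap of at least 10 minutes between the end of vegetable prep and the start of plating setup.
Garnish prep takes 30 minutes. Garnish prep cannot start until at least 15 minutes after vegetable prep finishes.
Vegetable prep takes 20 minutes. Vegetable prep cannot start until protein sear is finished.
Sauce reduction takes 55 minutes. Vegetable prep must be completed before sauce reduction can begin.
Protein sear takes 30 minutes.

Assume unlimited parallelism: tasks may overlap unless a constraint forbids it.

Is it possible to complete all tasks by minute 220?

Protein sear has no prerequisites, so it starts at minute 0 and finishes at minute 30.
After protein sear (finishes minute 30), vegetable prep can start at minute 30 and finishes at minute 50.
Garnish prep cannot begin until vegetable prep (finishes minute 50, plus 15-minute gap → minute 65). It runs from minute 65 to 65 + 30 = minute 95.
Sauce reduction cannot begin until vegetable prep (finishes minute 50). It runs from minute 50 to 50 + 55 = minute 105.
Starch cooking cannot begin until sauce reduction (finishes minute 105). It runs from minute 105 to 105 + 35 = minute 140.
Plating setup cannot start until starch cooking (finishes minute 140); protein sear (finishes minute 30); vegetable prep (finishes minute 50, plus 10-minute gap → minute 60). The controlling bound is minute 140, so plating setup finishes at 140 + 44 = minute 184.
Every task is finished by minute 184, which is no later than the deadline of 220, so the schedule is feasible.

Yes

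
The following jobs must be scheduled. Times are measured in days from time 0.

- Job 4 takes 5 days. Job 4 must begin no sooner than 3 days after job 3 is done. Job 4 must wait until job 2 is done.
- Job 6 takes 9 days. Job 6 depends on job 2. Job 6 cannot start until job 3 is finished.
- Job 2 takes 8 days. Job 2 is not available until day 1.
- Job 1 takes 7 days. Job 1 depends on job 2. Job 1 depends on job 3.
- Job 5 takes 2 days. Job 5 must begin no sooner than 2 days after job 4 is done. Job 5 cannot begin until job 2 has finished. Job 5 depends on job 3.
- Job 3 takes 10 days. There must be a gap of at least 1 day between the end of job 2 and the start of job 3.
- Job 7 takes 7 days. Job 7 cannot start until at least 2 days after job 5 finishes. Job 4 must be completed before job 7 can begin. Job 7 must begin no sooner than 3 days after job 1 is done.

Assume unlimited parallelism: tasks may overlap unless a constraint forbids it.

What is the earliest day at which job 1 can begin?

20

Job 2 cannot begin until its own release at day 1. It runs from day 1 to 1 + 8 = day 9.
Job 3 cannot begin until job 2 (finishes day 9, plus 1-day gap → day 10). It runs from day 10 to 10 + 10 = day 20.
Job 1 waits on job 2 (finishes day 9); job 3 (finishes day 20). The latest of these is day 20, which is the earliest job 1 can start.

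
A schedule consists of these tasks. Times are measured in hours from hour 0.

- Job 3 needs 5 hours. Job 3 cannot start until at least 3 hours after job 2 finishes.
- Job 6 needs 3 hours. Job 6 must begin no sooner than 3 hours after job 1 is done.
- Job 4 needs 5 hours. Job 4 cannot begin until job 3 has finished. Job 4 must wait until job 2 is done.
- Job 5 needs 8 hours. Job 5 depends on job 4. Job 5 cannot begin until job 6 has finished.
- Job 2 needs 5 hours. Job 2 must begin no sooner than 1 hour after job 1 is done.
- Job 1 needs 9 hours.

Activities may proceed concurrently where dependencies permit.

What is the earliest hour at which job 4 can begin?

23

Job 1 can start immediately at hour 0; it finishes at hour 9.
Job 2 cannot begin until job 1 (finishes hour 9, plus 1-hour gap → hour 10). It runs from hour 10 to 10 + 5 = hour 15.
Job 3 waits on job 2 (finishes hour 15, plus 3-hour gap → hour 18), so it starts at hour 18 and finishes at 18 + 5 = hour 23.
Job 4 waits on job 3 (finishes hour 23); job 2 (finishes hour 15). The latest of these is hour 23, which is the earliest job 4 can start.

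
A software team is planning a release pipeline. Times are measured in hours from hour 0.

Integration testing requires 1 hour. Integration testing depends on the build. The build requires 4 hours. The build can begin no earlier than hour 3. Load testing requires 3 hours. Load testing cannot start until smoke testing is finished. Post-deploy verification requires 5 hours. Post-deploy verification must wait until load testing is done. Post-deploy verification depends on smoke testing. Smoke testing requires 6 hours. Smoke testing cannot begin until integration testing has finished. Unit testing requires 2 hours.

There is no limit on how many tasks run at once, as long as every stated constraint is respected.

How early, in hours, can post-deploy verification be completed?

22

The build cannot begin until its own release at hour 3. It runs from hour 3 to 3 + 4 = hour 7.
Integration testing waits on the build (finishes hour 7), so it starts at hour 7 and finishes at 7 + 1 = hour 8.
After integration testing (finishes hour 8), smoke testing can start at hour 8 and finishes at hour 14.
Load testing waits on smoke testing (finishes hour 14), so it starts at hour 14 and finishes at 14 + 3 = hour 17.
Post-deploy verification cannot start until load testing (finishes hour 17); smoke testing (finishes hour 14). The controlling bound is hour 17, so post-deploy verification finishes at 17 + 5 = hour 22.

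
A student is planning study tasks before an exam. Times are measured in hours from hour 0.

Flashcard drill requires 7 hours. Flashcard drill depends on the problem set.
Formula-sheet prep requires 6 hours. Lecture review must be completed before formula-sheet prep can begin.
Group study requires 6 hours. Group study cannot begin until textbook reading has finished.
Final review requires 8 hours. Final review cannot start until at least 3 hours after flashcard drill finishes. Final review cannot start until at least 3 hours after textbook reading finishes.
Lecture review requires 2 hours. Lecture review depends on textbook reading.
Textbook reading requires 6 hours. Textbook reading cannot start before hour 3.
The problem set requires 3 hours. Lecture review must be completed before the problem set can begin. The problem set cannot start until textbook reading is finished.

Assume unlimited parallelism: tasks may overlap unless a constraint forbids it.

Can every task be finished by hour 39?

Yes

After its own release at hour 3, textbook reading can start at hour 3 and finishes at hour 9.
Group study waits on textbook reading (finishes hour 9), so it starts at hour 9 and finishes at 9 + 6 = hour 15.
After textbook reading (finishes hour 9), lecture review can start at hour 9 and finishes at hour 11.
Formula-sheet prep cannot begin until lecture review (finishes hour 11). It runs from hour 11 to 11 + 6 = hour 17.
The problem set has to wait for lecture review (finishes hour 11); textbook reading (finishes hour 9). The latest of these is hour 11, so the problem set runs hour 11 to 11 + 3 = hour 14.
Flashcard drill waits on the problem set (finishes hour 14), so it starts at hour 14 and finishes at 14 + 7 = hour 21.
For final review: flashcard drill (finishes hour 21, plus 3-hour gap → hour 24); textbook reading (finishes hour 9, plus 3-hour gap → hour 12). Taking the maximum gives a start of hour 24, and it finishes at 24 + 8 = hour 32.
Every task is finished by hour 32, which is no later than the deadline of 39, so the schedule is feasible.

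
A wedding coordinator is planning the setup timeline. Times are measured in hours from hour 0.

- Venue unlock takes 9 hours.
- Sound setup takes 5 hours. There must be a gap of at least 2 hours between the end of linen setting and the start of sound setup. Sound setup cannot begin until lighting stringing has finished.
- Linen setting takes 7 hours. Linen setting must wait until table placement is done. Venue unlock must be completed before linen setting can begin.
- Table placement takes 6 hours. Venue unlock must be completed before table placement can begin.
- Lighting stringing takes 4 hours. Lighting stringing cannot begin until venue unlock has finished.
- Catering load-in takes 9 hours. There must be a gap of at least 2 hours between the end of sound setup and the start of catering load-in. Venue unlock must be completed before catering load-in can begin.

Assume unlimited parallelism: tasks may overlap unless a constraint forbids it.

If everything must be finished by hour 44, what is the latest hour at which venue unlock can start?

Catering load-in has no dependents, so it just needs to finish by hour 44. Starting by 44 − 9 = hour 35 achieves that.
Sound setup must finish before catering load-in (must start by hour 35, minus 2-hour gap → hour 33). With a 5-hour duration, sound setup must start by 33 − 5 = hour 28.
Since sound setup (must start by hour 28, minus 2-hour gap → hour 26) depends on it, linen setting must finish by hour 26. Backing off its 7-hour duration gives a latest start of hour 19.
Table placement feeds into linen setting (must start by hour 19); so table placement must finish by hour 19 and therefore start by hour 13.
Since sound setup (must start by hour 28) depends on it, lighting stringing must finish by hour 28. Backing off its 4-hour duration gives a latest start of hour 24.
For venue unlock: table placement (must start by hour 13); linen setting (must start by hour 19); lighting stringing (must start by hour 24); catering load-in (must start by hour 35). The most restrictive is hour 13; with a 9-hour duration, venue unlock must start by hour 4.

4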